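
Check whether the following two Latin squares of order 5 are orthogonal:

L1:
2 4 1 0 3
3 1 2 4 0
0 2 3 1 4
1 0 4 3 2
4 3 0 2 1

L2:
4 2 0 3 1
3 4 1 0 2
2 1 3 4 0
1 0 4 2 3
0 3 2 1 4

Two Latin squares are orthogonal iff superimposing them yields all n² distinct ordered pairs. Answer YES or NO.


Form the n² = 25 superimposed pairs (L1[i][j], L2[i][j]), row by row (rows and columns indexed from 0):
row 0: (2,4) (4,2) (1,0) (0,3) (3,1)
row 1: (3,3) (1,4) (2,1) (4,0) (0,2)
row 2: (0,2) (2,1) (3,3) (1,4) (4,0)
row 3: (1,1) (0,0) (4,4) (3,2) (2,3)
row 4: (4,0) (3,3) (0,2) (2,1) (1,4)
Orthogonality requires all 25 pairs distinct.
But the pair (0,2) repeats: cell (1,4) has L1 = 0, L2 = 2, and cell (2,0) has L1 = 0, L2 = 2.
A repeated pair means some other pair never occurs (only 15 distinct pairs out of 25), so the squares are not orthogonal.
Conclusion: NO.

NO


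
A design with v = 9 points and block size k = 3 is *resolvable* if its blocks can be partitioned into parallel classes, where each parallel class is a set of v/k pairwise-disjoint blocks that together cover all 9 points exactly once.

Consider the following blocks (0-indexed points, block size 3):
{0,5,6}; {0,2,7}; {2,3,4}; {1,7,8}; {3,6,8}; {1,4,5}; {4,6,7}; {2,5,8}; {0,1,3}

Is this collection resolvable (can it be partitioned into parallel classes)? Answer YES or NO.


v = 9, block size k = 3, number of blocks = 9.
For resolvability, blocks must partition into parallel classes of size v/k = 3.
Total blocks must therefore be a multiple of 3: 9 = 3·3 + 0 ⇒ divisible ✓.
Greedy packing gives 3 candidate class(es). Each should be a full parallel class (size 3, covers all 9 points).
  Class 1 (3 blocks): {0,5,6}; {2,3,4}; {1,7,8}. Points covered: [0, 1, 2, 3, 4, 5, 6, 7, 8].
  Class 2 (3 blocks): {0,2,7}; {3,6,8}; {1,4,5}. Points covered: [0, 1, 2, 3, 4, 5, 6, 7, 8].
  Class 3 (3 blocks): {4,6,7}; {2,5,8}; {0,1,3}. Points covered: [0, 1, 2, 3, 4, 5, 6, 7, 8].
All classes full (size 3)? YES. All classes cover every point? YES.
Resolvable? YES.

YES


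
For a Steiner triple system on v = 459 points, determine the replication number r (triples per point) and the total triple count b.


An STS(v) is a 2-(v, 3, 1) BIBD: block size k = 3, λ = 1.
Replication: r(k − 1) = λ(v − 1) ⇒ r·2 = 459 − 1 = 458 ⇒ r = 229.
Block count: b = v(v − 1)/6 = 459·458/6 = 210222/6 = 35037.
(Check via bk = vr: 35037·3 = 105111 = 459·229 = 105111 ✓.)

r = 229, b = 35037.


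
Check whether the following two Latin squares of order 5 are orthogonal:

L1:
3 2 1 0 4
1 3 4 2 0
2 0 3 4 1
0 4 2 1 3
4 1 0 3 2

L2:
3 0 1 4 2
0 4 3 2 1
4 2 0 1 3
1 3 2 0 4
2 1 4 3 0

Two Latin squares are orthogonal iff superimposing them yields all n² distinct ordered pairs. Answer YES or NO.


Form the n² = 25 superimposed pairs (L1[i][j], L2[i][j]), row by row (rows and columns indexed from 0):
row 0: (3,3) (2,0) (1,1) (0,4) (4,2)
row 1: (1,0) (3,4) (4,3) (2,2) (0,1)
row 2: (2,4) (0,2) (3,0) (4,1) (1,3)
row 3: (0,1) (4,3) (2,2) (1,0) (3,4)
row 4: (4,2) (1,1) (0,4) (3,3) (2,0)
Orthogonality requires all 25 pairs distinct.
But the pair (0,1) repeats: cell (1,4) has L1 = 0, L2 = 1, and cell (3,0) has L1 = 0, L2 = 1.
A repeated pair means some other pair never occurs (only 15 distinct pairs out of 25), so the squares are not orthogonal.
Conclusion: NO.

NO


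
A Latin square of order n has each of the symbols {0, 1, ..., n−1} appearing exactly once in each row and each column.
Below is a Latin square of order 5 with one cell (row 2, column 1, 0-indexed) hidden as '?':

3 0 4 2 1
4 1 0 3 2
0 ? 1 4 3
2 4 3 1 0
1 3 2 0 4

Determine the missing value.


Row 2 contains symbols [0, 1, 3, 4] — missing [2].
Column 1 contains symbols [0, 1, 3, 4] — missing [2].
The missing symbol must appear in both missing sets; intersection = [2].
Therefore the hidden value is 2.

Missing value = 2.


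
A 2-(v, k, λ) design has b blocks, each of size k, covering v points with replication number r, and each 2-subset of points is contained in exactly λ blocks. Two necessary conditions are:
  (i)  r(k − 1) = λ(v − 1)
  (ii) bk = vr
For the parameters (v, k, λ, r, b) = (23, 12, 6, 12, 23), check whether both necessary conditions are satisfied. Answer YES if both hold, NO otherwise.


Condition (i): r(k − 1) = 12·11 = 132; λ(v − 1) = 6·22 = 132. Match? YES.
Condition (ii): bk = 23·12 = 276; vr = 23·12 = 276. Match? YES.
Both conditions hold? YES.

YES


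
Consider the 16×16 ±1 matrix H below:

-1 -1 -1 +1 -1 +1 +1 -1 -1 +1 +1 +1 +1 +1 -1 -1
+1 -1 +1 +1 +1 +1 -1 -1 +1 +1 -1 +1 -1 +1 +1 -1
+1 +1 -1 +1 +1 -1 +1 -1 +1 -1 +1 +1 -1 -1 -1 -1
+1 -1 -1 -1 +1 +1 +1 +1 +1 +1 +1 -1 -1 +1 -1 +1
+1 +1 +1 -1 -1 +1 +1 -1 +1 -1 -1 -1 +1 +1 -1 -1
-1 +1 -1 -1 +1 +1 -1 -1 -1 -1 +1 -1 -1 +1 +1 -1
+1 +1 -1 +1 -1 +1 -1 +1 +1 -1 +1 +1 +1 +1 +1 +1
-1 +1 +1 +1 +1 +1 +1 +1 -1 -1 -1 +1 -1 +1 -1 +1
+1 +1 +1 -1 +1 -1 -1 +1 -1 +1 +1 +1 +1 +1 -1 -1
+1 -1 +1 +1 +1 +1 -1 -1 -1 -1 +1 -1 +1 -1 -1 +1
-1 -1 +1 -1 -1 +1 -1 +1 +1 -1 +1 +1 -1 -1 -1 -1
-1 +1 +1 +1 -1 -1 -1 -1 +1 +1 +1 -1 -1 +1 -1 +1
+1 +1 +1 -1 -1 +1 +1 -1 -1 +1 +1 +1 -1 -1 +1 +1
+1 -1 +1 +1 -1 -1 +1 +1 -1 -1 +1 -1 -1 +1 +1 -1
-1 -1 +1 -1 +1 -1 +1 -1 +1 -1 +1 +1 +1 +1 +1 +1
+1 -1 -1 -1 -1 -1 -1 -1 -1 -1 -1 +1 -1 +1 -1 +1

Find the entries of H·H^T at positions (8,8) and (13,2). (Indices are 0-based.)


Row 2 of H: [1, 1, -1, 1, 1, -1, 1, -1, 1, -1, 1, 1, -1, -1, -1, -1].
Row 8 of H: [1, 1, 1, -1, 1, -1, -1, 1, -1, 1, 1, 1, 1, 1, -1, -1].
Row 13 of H: [1, -1, 1, 1, -1, -1, 1, 1, -1, -1, 1, -1, -1, 1, 1, -1].
(H·H^T)[8][8] = Σ_j H[8][j]·H[8][j] = (1)² + (1)² + (1)² + (-1)² + (1)² + (-1)² + (-1)² + (1)² + (-1)² + (1)² + (1)² + (1)² + (1)² + (1)² + (-1)² + (-1)² = 1 + 1 + 1 + 1 + 1 + 1 + 1 + 1 + 1 + 1 + 1 + 1 + 1 + 1 + 1 + 1 = 16.
(H·H^T)[13][2] = Σ_j H[13][j]·H[2][j] = (1)·(1) + (-1)·(1) + (1)·(-1) + (1)·(1) + (-1)·(1) + (-1)·(-1) + (1)·(1) + (1)·(-1) + (-1)·(1) + (-1)·(-1) + (1)·(1) + (-1)·(1) + (-1)·(-1) + (1)·(-1) + (1)·(-1) + (-1)·(-1) = 1 + -1 + -1 + 1 + -1 + 1 + 1 + -1 + -1 + 1 + 1 + -1 + 1 + -1 + -1 + 1 = 0.
So rows 13 and 2 are orthogonal; the diagonal entry equals n = 16.

(8,8) entry = 16; (13,2) entry = 0.


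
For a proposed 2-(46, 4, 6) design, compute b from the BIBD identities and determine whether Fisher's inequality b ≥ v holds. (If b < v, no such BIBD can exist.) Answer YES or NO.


r = λ(v − 1)/(k − 1) = 6·45/3 = 90.
b = vr/k = 46·90/4 = 1035.
Fisher's inequality: b ≥ v ⇔ 1035 ≥ 46? YES.

YES


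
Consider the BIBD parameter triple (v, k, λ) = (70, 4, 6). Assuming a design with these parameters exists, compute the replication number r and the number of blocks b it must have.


Any 2-(v, k, λ) BIBD satisfies two necessary conditions:
  (i)  Each point sits in r blocks, and counting incidences through any fixed point gives r(k − 1) = λ(v − 1), so r = λ(v − 1)/(k − 1).
  (ii) Total incidences bk = vr, so b = vr/k.
Step 1: r = λ(v − 1)/(k − 1) = 6·(70 − 1)/(4 − 1) = 6·69/3 = 414/3 = 138.
Step 2: b = vr/k = 70·138/4 = 9660/4 = 2415.
Check integrality: r = 138 ∈ Z ✓, b = 2415 ∈ Z ✓.
(These identities are necessary conditions: they determine r and b for any design with these parameters, but do not by themselves prove that one exists.)

r = 138, b = 2415.


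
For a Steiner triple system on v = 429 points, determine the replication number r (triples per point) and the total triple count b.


An STS(v) is a 2-(v, 3, 1) BIBD: block size k = 3, λ = 1.
Replication: r(k − 1) = λ(v − 1) ⇒ r·2 = 429 − 1 = 428 ⇒ r = 214.
Block count: bk = vr ⇒ b·3 = 429·214 = 91806 ⇒ b = 30602.

r = 214, b = 30602.


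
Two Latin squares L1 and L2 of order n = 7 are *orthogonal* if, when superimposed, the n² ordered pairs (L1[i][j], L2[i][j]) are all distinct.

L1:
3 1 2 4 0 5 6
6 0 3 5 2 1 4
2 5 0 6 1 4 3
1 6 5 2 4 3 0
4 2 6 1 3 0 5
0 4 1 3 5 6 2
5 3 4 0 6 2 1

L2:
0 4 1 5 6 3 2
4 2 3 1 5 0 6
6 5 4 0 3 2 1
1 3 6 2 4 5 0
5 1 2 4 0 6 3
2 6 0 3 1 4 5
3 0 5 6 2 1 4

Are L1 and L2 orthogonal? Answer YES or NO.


Form the n² = 49 superimposed pairs (L1[i][j], L2[i][j]), row by row (rows and columns indexed from 0):
row 0: (3,0) (1,4) (2,1) (4,5) (0,6) (5,3) (6,2)
row 1: (6,4) (0,2) (3,3) (5,1) (2,5) (1,0) (4,6)
row 2: (2,6) (5,5) (0,4) (6,0) (1,3) (4,2) (3,1)
row 3: (1,1) (6,3) (5,6) (2,2) (4,4) (3,5) (0,0)
row 4: (4,5) (2,1) (6,2) (1,4) (3,0) (0,6) (5,3)
row 5: (0,2) (4,6) (1,0) (3,3) (5,1) (6,4) (2,5)
row 6: (5,3) (3,0) (4,5) (0,6) (6,2) (2,1) (1,4)
Orthogonality requires all 49 pairs distinct.
But the pair (4,5) repeats: cell (0,3) has L1 = 4, L2 = 5, and cell (4,0) has L1 = 4, L2 = 5.
A repeated pair means some other pair never occurs (only 28 distinct pairs out of 49), so the squares are not orthogonal.
Conclusion: NO.

NO


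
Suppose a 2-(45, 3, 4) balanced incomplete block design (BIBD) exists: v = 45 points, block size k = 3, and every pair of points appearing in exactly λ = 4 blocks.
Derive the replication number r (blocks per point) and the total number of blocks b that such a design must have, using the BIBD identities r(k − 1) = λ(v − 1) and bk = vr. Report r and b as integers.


Any 2-(v, k, λ) BIBD satisfies two necessary conditions:
  (i)  Each point sits in r blocks, and counting incidences through any fixed point gives r(k − 1) = λ(v − 1), so r = λ(v − 1)/(k − 1).
  (ii) Total incidences bk = vr, so b = vr/k.
Step 1: r = λ(v − 1)/(k − 1) = 4·(45 − 1)/(3 − 1) = 4·44/2 = 176/2 = 88.
Step 2: b = vr/k = 45·88/3 = 3960/3 = 1320.
Check integrality: r = 88 ∈ Z ✓, b = 1320 ∈ Z ✓.
(These identities are necessary conditions: they determine r and b for any design with these parameters, but do not by themselves prove that one exists.)

r = 88, b = 1320.


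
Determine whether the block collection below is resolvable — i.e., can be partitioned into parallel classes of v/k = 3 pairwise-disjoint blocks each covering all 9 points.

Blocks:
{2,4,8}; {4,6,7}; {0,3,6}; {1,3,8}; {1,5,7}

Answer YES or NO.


v = 9, block size k = 3, number of blocks = 5.
For resolvability, blocks must partition into parallel classes of size v/k = 3.
Total blocks must therefore be a multiple of 3: 5 = 3·1 + 2 ⇒ not divisible ✗.
Resolvable? NO.

NO


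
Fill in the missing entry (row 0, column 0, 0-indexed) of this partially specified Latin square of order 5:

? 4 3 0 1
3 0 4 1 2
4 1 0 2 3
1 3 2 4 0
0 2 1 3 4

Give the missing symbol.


Row 0 contains symbols [0, 1, 3, 4] — missing [2].
Column 0 contains symbols [0, 1, 3, 4] — missing [2].
The missing symbol must appear in both missing sets; intersection = [2].
Therefore the hidden value is 2.

Missing value = 2.


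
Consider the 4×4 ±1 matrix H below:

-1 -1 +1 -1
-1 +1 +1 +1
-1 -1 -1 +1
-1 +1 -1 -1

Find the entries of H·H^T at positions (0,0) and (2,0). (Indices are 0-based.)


Row 0 of H: [-1, -1, 1, -1].
Row 2 of H: [-1, -1, -1, 1].
(H·H^T)[0][0] = Σ_j H[0][j]·H[0][j] = (-1)² + (-1)² + (1)² + (-1)² = 1 + 1 + 1 + 1 = 4.
(H·H^T)[2][0] = Σ_j H[2][j]·H[0][j] = (-1)·(-1) + (-1)·(-1) + (-1)·(1) + (1)·(-1) = 1 + 1 + -1 + -1 = 0.
So rows 2 and 0 are orthogonal; the diagonal entry equals n = 4.

(0,0) entry = 4; (2,0) entry = 0.


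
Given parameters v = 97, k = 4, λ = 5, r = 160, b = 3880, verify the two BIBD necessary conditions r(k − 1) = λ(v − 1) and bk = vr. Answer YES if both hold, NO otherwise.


Condition (i): r(k − 1) = 160·3 = 480; λ(v − 1) = 5·96 = 480. Match? YES.
Condition (ii): bk = 3880·4 = 15520; vr = 97·160 = 15520. Match? YES.
Both conditions hold? YES.

YES


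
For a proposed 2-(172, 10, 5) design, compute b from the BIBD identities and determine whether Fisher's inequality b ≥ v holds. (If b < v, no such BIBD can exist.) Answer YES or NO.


r = λ(v − 1)/(k − 1) = 5·171/9 = 95.
b = vr/k = 172·95/10 = 1634.
Fisher's inequality: b ≥ v ⇔ 1634 ≥ 172? YES.

YES


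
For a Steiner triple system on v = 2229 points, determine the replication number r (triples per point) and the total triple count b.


An STS(v) is a 2-(v, 3, 1) BIBD: block size k = 3, λ = 1.
Replication: r(k − 1) = λ(v − 1) ⇒ r·2 = 2229 − 1 = 2228 ⇒ r = 1114.
Block count: bk = vr ⇒ b·3 = 2229·1114 = 2483106 ⇒ b = 827702.
(Check via b = v(v − 1)/6 = 2229·2228/6 = 4966212/6 = 827702.)

r = 1114, b = 827702.


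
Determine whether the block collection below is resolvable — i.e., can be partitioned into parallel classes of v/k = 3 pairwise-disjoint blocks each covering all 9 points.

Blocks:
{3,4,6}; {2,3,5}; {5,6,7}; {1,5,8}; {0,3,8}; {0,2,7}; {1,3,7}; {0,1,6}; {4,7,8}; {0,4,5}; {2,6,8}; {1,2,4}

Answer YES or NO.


v = 9, block size k = 3, number of blocks = 12.
For resolvability, blocks must partition into parallel classes of size v/k = 3.
Total blocks must therefore be a multiple of 3: 12 = 3·4 + 0 ⇒ divisible ✓.
Greedy packing gives 4 candidate class(es). Each should be a full parallel class (size 3, covers all 9 points).
  Class 1 (3 blocks): {3,4,6}; {1,5,8}; {0,2,7}. Points covered: [0, 1, 2, 3, 4, 5, 6, 7, 8].
  Class 2 (3 blocks): {2,3,5}; {0,1,6}; {4,7,8}. Points covered: [0, 1, 2, 3, 4, 5, 6, 7, 8].
  Class 3 (3 blocks): {5,6,7}; {0,3,8}; {1,2,4}. Points covered: [0, 1, 2, 3, 4, 5, 6, 7, 8].
  Class 4 (3 blocks): {1,3,7}; {0,4,5}; {2,6,8}. Points covered: [0, 1, 2, 3, 4, 5, 6, 7, 8].
All classes full (size 3)? YES. All classes cover every point? YES.
Resolvable? YES.

YES


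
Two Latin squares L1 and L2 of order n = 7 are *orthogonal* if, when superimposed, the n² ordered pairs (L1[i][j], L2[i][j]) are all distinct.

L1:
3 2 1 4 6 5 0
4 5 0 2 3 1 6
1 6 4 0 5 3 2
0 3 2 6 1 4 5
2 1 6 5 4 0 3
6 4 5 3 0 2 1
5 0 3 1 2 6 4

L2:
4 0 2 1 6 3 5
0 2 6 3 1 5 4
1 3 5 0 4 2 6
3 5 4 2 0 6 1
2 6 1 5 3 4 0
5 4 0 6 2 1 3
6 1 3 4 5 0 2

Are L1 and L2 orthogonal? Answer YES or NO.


Form the n² = 49 superimposed pairs (L1[i][j], L2[i][j]), row by row (rows and columns indexed from 0):
row 0: (3,4) (2,0) (1,2) (4,1) (6,6) (5,3) (0,5)
row 1: (4,0) (5,2) (0,6) (2,3) (3,1) (1,5) (6,4)
row 2: (1,1) (6,3) (4,5) (0,0) (5,4) (3,2) (2,6)
row 3: (0,3) (3,5) (2,4) (6,2) (1,0) (4,6) (5,1)
row 4: (2,2) (1,6) (6,1) (5,5) (4,3) (0,4) (3,0)
row 5: (6,5) (4,4) (5,0) (3,6) (0,2) (2,1) (1,3)
row 6: (5,6) (0,1) (3,3) (1,4) (2,5) (6,0) (4,2)
Orthogonality requires all 49 pairs distinct.
Check by first coordinate: for each symbol s of L1, list the L2 entries in the n cells where L1 = s; they must all differ.
  L1 = 0: L2 entries (in reading order) 5, 6, 0, 3, 4, 2, 1 — all 7 distinct ✓
  L1 = 1: L2 entries (in reading order) 2, 5, 1, 0, 6, 3, 4 — all 7 distinct ✓
  L1 = 2: L2 entries (in reading order) 0, 3, 6, 4, 2, 1, 5 — all 7 distinct ✓
  L1 = 3: L2 entries (in reading order) 4, 1, 2, 5, 0, 6, 3 — all 7 distinct ✓
  L1 = 4: L2 entries (in reading order) 1, 0, 5, 6, 3, 4, 2 — all 7 distinct ✓
  L1 = 5: L2 entries (in reading order) 3, 2, 4, 1, 5, 0, 6 — all 7 distinct ✓
  L1 = 6: L2 entries (in reading order) 6, 4, 3, 2, 1, 5, 0 — all 7 distinct ✓
Every symbol of L1 meets every symbol of L2 exactly once, so all 49 pairs are distinct (49 of 49).
Conclusion: YES.

YES


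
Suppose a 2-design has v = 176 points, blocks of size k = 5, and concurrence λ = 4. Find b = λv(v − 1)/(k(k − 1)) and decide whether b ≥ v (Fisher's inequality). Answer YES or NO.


b = λv(v − 1)/(k(k − 1)) = 4·176·175/(5·4) = 123200/20 = 6160.
Compare with v = 176: b ≥ v, so Fisher's inequality holds.

YES


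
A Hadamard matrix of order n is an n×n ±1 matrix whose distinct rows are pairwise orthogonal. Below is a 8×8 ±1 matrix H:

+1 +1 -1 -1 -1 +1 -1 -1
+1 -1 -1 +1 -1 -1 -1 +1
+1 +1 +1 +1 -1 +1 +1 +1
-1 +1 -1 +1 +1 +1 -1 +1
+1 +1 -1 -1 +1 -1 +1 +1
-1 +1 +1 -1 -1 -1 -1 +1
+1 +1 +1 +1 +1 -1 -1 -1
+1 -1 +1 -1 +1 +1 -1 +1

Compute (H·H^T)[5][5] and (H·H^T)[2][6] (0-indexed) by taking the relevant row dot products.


Row 2 of H: [1, 1, 1, 1, -1, 1, 1, 1].
Row 5 of H: [-1, 1, 1, -1, -1, -1, -1, 1].
Row 6 of H: [1, 1, 1, 1, 1, -1, -1, -1].
(H·H^T)[5][5] = Σ_j H[5][j]·H[5][j] = (-1)² + (1)² + (1)² + (-1)² + (-1)² + (-1)² + (-1)² + (1)² = 1 + 1 + 1 + 1 + 1 + 1 + 1 + 1 = 8.
(H·H^T)[2][6] = Σ_j H[2][j]·H[6][j] = (1)·(1) + (1)·(1) + (1)·(1) + (1)·(1) + (-1)·(1) + (1)·(-1) + (1)·(-1) + (1)·(-1) = 1 + 1 + 1 + 1 + -1 + -1 + -1 + -1 = 0.
So rows 2 and 6 are orthogonal; the diagonal entry equals n = 8.

(5,5) entry = 8; (2,6) entry = 0.


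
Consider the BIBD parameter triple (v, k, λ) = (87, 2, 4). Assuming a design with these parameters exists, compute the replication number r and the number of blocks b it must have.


Any 2-(v, k, λ) BIBD satisfies two necessary conditions:
  (i)  Each point sits in r blocks, and counting incidences through any fixed point gives r(k − 1) = λ(v − 1), so r = λ(v − 1)/(k − 1).
  (ii) Total incidences bk = vr, so b = vr/k.
Step 1: r = λ(v − 1)/(k − 1) = 4·(87 − 1)/(2 − 1) = 4·86/1 = 344/1 = 344.
Step 2: b = vr/k = 87·344/2 = 29928/2 = 14964.
Check integrality: r = 344 ∈ Z ✓, b = 14964 ∈ Z ✓.
(These identities are necessary conditions: they determine r and b for any design with these parameters, but do not by themselves prove that one exists.)

r = 344, b = 14964.


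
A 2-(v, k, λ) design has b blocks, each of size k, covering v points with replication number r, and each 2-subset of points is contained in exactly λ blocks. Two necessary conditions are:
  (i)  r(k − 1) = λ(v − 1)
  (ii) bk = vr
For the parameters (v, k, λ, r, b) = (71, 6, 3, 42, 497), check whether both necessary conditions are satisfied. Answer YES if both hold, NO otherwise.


Condition (i): r(k − 1) = 42·5 = 210; λ(v − 1) = 3·70 = 210. Match? YES.
Condition (ii): bk = 497·6 = 2982; vr = 71·42 = 2982. Match? YES.
Both conditions hold? YES.

YES


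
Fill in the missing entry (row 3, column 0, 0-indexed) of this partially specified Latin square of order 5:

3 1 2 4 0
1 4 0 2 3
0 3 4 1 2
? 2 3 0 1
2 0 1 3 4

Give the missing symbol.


Row 3 contains symbols [0, 1, 2, 3] — missing [4].
Column 0 contains symbols [0, 1, 2, 3] — missing [4].
The missing symbol must appear in both missing sets; intersection = [4].
Therefore the hidden value is 4.

Missing value = 4.


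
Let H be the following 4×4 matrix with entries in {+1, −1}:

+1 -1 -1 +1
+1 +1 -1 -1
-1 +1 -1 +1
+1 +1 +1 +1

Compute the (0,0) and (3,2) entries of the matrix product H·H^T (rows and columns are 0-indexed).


Row 0 of H: [1, -1, -1, 1].
Row 2 of H: [-1, 1, -1, 1].
Row 3 of H: [1, 1, 1, 1].
(H·H^T)[0][0] = Σ_j H[0][j]·H[0][j] = (1)² + (-1)² + (-1)² + (1)² = 1 + 1 + 1 + 1 = 4.
(H·H^T)[3][2] = Σ_j H[3][j]·H[2][j] = (1)·(-1) + (1)·(1) + (1)·(-1) + (1)·(1) = -1 + 1 + -1 + 1 = 0.
So rows 3 and 2 are orthogonal; the diagonal entry equals n = 4.

(0,0) entry = 4; (3,2) entry = 0.


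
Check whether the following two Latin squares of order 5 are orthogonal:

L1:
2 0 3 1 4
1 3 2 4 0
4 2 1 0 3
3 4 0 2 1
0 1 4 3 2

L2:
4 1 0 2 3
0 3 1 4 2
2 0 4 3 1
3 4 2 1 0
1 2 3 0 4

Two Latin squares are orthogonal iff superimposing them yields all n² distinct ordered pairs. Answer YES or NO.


Form the n² = 25 superimposed pairs (L1[i][j], L2[i][j]), row by row (rows and columns indexed from 0):
row 0: (2,4) (0,1) (3,0) (1,2) (4,3)
row 1: (1,0) (3,3) (2,1) (4,4) (0,2)
row 2: (4,2) (2,0) (1,4) (0,3) (3,1)
row 3: (3,3) (4,4) (0,2) (2,1) (1,0)
row 4: (0,1) (1,2) (4,3) (3,0) (2,4)
Orthogonality requires all 25 pairs distinct.
But the pair (3,3) repeats: cell (1,1) has L1 = 3, L2 = 3, and cell (3,0) has L1 = 3, L2 = 3.
A repeated pair means some other pair never occurs (only 15 distinct pairs out of 25), so the squares are not orthogonal.
Conclusion: NO.

NO


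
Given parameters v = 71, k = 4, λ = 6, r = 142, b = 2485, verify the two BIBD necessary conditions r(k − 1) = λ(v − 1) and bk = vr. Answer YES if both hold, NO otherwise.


Condition (i): r(k − 1) = 142·3 = 426; λ(v − 1) = 6·70 = 420. Match? NO.
Condition (ii): bk = 2485·4 = 9940; vr = 71·142 = 10082. Match? NO.
Both conditions hold? NO.

NO


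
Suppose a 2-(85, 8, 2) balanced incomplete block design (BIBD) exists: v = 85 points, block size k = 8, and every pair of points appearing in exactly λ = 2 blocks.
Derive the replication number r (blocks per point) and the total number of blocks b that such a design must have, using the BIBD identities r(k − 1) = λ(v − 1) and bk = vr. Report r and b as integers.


Any 2-(v, k, λ) BIBD satisfies two necessary conditions:
  (i)  Each point sits in r blocks, and counting incidences through any fixed point gives r(k − 1) = λ(v − 1), so r = λ(v − 1)/(k − 1).
  (ii) Total incidences bk = vr, so b = vr/k.
Step 1: r = λ(v − 1)/(k − 1) = 2·(85 − 1)/(8 − 1) = 2·84/7 = 168/7 = 24.
Step 2: b = vr/k = 85·24/8 = 2040/8 = 255.
Check integrality: r = 24 ∈ Z ✓, b = 255 ∈ Z ✓.
(These identities are necessary conditions: they determine r and b for any design with these parameters, but do not by themselves prove that one exists.)

r = 24, b = 255.


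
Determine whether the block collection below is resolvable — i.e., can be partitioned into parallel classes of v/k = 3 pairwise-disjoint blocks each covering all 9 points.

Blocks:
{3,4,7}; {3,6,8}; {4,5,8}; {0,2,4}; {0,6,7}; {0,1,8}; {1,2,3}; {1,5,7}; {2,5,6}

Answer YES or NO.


v = 9, block size k = 3, number of blocks = 9.
For resolvability, blocks must partition into parallel classes of size v/k = 3.
Total blocks must therefore be a multiple of 3: 9 = 3·3 + 0 ⇒ divisible ✓.
Greedy packing gives 3 candidate class(es). Each should be a full parallel class (size 3, covers all 9 points).
  Class 1 (3 blocks): {3,4,7}; {0,1,8}; {2,5,6}. Points covered: [0, 1, 2, 3, 4, 5, 6, 7, 8].
  Class 2 (3 blocks): {3,6,8}; {0,2,4}; {1,5,7}. Points covered: [0, 1, 2, 3, 4, 5, 6, 7, 8].
  Class 3 (3 blocks): {4,5,8}; {0,6,7}; {1,2,3}. Points covered: [0, 1, 2, 3, 4, 5, 6, 7, 8].
All classes full (size 3)? YES. All classes cover every point? YES.
Resolvable? YES.

YES


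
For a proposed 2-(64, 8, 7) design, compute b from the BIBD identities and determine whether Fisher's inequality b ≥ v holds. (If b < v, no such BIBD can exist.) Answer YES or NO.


r = λ(v − 1)/(k − 1) = 7·63/7 = 63.
b = vr/k = 64·63/8 = 504.
Fisher's inequality: b ≥ v ⇔ 504 ≥ 64? YES.

YES


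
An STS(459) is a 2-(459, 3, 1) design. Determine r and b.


An STS(v) is a 2-(v, 3, 1) BIBD: block size k = 3, λ = 1.
Replication: r(k − 1) = λ(v − 1) ⇒ r·2 = 459 − 1 = 458 ⇒ r = 229.
Block count: bk = vr ⇒ b·3 = 459·229 = 105111 ⇒ b = 35037.
(Check via b = v(v − 1)/6 = 459·458/6 = 210222/6 = 35037.)

r = 229, b = 35037.


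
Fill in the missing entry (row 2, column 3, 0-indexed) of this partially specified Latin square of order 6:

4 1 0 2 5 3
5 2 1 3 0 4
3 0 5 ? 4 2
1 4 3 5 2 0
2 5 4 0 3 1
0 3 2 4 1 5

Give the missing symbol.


Row 2 contains symbols [0, 2, 3, 4, 5] — missing [1].
Column 3 contains symbols [0, 2, 3, 4, 5] — missing [1].
The missing symbol must appear in both missing sets; intersection = [1].
Therefore the hidden value is 1.

Missing value = 1.


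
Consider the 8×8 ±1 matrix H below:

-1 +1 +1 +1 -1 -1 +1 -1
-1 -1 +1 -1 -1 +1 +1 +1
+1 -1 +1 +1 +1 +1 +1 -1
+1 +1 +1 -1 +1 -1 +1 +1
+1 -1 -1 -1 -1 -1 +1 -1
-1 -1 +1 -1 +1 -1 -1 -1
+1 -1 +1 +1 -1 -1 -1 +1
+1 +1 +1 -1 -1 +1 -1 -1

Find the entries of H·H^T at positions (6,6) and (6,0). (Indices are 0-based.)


Row 0 of H: [-1, 1, 1, 1, -1, -1, 1, -1].
Row 6 of H: [1, -1, 1, 1, -1, -1, -1, 1].
(H·H^T)[6][6] = Σ_j H[6][j]·H[6][j] = (1)² + (-1)² + (1)² + (1)² + (-1)² + (-1)² + (-1)² + (1)² = 1 + 1 + 1 + 1 + 1 + 1 + 1 + 1 = 8.
(H·H^T)[6][0] = Σ_j H[6][j]·H[0][j] = (1)·(-1) + (-1)·(1) + (1)·(1) + (1)·(1) + (-1)·(-1) + (-1)·(-1) + (-1)·(1) + (1)·(-1) = -1 + -1 + 1 + 1 + 1 + 1 + -1 + -1 = 0.
So rows 6 and 0 are orthogonal; the diagonal entry equals n = 8.

(6,6) entry = 8; (6,0) entry = 0.


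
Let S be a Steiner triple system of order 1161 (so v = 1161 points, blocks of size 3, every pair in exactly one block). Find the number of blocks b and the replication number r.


An STS(v) is a 2-(v, 3, 1) BIBD: block size k = 3, λ = 1.
Replication: r(k − 1) = λ(v − 1) ⇒ r·2 = 1161 − 1 = 1160 ⇒ r = 580.
Block count: bk = vr ⇒ b·3 = 1161·580 = 673380 ⇒ b = 224460.
(Check via b = v(v − 1)/6 = 1161·1160/6 = 1346760/6 = 224460.)

r = 580, b = 224460.


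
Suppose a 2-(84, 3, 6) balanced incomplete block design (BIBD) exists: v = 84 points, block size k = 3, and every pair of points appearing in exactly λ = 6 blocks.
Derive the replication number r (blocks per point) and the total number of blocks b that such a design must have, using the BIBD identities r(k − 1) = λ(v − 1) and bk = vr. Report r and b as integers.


Any 2-(v, k, λ) BIBD satisfies two necessary conditions:
  (i)  Each point sits in r blocks, and counting incidences through any fixed point gives r(k − 1) = λ(v − 1), so r = λ(v − 1)/(k − 1).
  (ii) Total incidences bk = vr, so b = vr/k.
Step 1: r = λ(v − 1)/(k − 1) = 6·(84 − 1)/(3 − 1) = 6·83/2 = 498/2 = 249.
Step 2: b = vr/k = 84·249/3 = 20916/3 = 6972.
Check integrality: r = 249 ∈ Z ✓, b = 6972 ∈ Z ✓.
(These identities are necessary conditions: they determine r and b for any design with these parameters, but do not by themselves prove that one exists.)

r = 249, b = 6972.


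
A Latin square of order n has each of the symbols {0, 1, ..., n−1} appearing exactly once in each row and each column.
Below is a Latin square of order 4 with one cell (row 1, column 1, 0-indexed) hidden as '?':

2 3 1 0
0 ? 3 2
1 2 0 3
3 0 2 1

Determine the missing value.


Row 1 contains symbols [0, 2, 3] — missing [1].
Column 1 contains symbols [0, 2, 3] — missing [1].
The missing symbol must appear in both missing sets; intersection = [1].
Therefore the hidden value is 1.

Missing value = 1.


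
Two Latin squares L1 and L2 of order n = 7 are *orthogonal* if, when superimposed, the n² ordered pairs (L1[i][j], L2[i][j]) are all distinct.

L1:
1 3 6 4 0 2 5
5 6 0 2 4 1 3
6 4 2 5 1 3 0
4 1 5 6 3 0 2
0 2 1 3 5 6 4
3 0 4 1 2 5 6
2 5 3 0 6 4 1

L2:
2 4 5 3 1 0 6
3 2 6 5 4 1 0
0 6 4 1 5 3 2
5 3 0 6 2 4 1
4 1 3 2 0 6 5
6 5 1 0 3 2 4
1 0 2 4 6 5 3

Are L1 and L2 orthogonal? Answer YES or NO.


Form the n² = 49 superimposed pairs (L1[i][j], L2[i][j]), row by row (rows and columns indexed from 0):
row 0: (1,2) (3,4) (6,5) (4,3) (0,1) (2,0) (5,6)
row 1: (5,3) (6,2) (0,6) (2,5) (4,4) (1,1) (3,0)
row 2: (6,0) (4,6) (2,4) (5,1) (1,5) (3,3) (0,2)
row 3: (4,5) (1,3) (5,0) (6,6) (3,2) (0,4) (2,1)
row 4: (0,4) (2,1) (1,3) (3,2) (5,0) (6,6) (4,5)
row 5: (3,6) (0,5) (4,1) (1,0) (2,3) (5,2) (6,4)
row 6: (2,1) (5,0) (3,2) (0,4) (6,6) (4,5) (1,3)
Orthogonality requires all 49 pairs distinct.
But the pair (0,4) repeats: cell (3,5) has L1 = 0, L2 = 4, and cell (4,0) has L1 = 0, L2 = 4.
A repeated pair means some other pair never occurs (only 35 distinct pairs out of 49), so the squares are not orthogonal.
Conclusion: NO.

NO


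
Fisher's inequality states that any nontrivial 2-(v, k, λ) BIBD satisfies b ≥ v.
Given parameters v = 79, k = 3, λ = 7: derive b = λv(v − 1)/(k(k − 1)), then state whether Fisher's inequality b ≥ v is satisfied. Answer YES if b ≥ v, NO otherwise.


r = λ(v − 1)/(k − 1) = 7·78/2 = 273.
b = vr/k = 79·273/3 = 7189.
Fisher's inequality: b ≥ v ⇔ 7189 ≥ 79? YES.

YES


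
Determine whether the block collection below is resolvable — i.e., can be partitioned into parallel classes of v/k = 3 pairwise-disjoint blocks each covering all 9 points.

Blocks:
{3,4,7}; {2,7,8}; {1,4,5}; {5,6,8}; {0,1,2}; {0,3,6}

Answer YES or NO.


v = 9, block size k = 3, number of blocks = 6.
For resolvability, blocks must partition into parallel classes of size v/k = 3.
Total blocks must therefore be a multiple of 3: 6 = 3·2 + 0 ⇒ divisible ✓.
Greedy packing gives 2 candidate class(es). Each should be a full parallel class (size 3, covers all 9 points).
  Class 1 (3 blocks): {3,4,7}; {5,6,8}; {0,1,2}. Points covered: [0, 1, 2, 3, 4, 5, 6, 7, 8].
  Class 2 (3 blocks): {2,7,8}; {1,4,5}; {0,3,6}. Points covered: [0, 1, 2, 3, 4, 5, 6, 7, 8].
All classes full (size 3)? YES. All classes cover every point? YES.
Resolvable? YES.

YES


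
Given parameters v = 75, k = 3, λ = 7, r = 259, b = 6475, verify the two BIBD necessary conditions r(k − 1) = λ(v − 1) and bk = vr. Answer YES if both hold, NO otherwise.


Condition (i): r(k − 1) = 259·2 = 518; λ(v − 1) = 7·74 = 518. Match? YES.
Condition (ii): bk = 6475·3 = 19425; vr = 75·259 = 19425. Match? YES.
Both conditions hold? YES.

YES


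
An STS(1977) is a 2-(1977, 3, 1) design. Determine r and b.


An STS(v) is a 2-(v, 3, 1) BIBD: block size k = 3, λ = 1.
Replication: r(k − 1) = λ(v − 1) ⇒ r·2 = 1977 − 1 = 1976 ⇒ r = 988.
Block count: b = v(v − 1)/6 = 1977·1976/6 = 3906552/6 = 651092.

r = 988, b = 651092.


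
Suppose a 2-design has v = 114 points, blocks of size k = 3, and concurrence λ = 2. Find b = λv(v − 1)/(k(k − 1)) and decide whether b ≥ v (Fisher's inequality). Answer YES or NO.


r = λ(v − 1)/(k − 1) = 2·113/2 = 113.
b = vr/k = 114·113/3 = 4294.
Fisher's inequality: b ≥ v ⇔ 4294 ≥ 114? YES.

YES


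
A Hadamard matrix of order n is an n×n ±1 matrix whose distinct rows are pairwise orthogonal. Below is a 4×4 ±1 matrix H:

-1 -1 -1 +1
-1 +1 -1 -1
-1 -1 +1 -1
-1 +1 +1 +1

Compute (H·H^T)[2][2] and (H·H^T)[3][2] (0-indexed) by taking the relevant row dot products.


Row 2 of H: [-1, -1, 1, -1].
Row 3 of H: [-1, 1, 1, 1].
(H·H^T)[2][2] = Σ_j H[2][j]·H[2][j] = (-1)² + (-1)² + (1)² + (-1)² = 1 + 1 + 1 + 1 = 4.
(H·H^T)[3][2] = Σ_j H[3][j]·H[2][j] = (-1)·(-1) + (1)·(-1) + (1)·(1) + (1)·(-1) = 1 + -1 + 1 + -1 = 0.
So rows 3 and 2 are orthogonal; the diagonal entry equals n = 4.

(2,2) entry = 4; (3,2) entry = 0.


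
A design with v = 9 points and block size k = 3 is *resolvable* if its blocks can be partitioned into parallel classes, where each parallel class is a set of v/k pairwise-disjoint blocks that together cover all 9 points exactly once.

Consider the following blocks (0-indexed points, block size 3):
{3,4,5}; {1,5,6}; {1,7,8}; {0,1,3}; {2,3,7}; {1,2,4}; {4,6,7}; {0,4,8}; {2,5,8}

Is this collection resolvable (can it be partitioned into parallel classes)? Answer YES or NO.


v = 9, block size k = 3, number of blocks = 9.
For resolvability, blocks must partition into parallel classes of size v/k = 3.
Total blocks must therefore be a multiple of 3: 9 = 3·3 + 0 ⇒ divisible ✓.
Consider block {3,4,5}. The only other block(s) in the collection disjoint from it are {1,7,8} — just 1 block(s). Any parallel class containing {3,4,5} would need 2 other blocks each disjoint from it, so no parallel class of size 3 can contain {3,4,5}.
Since every block must belong to some parallel class in a resolution, the collection cannot be partitioned into parallel classes.
Resolvable? NO.

NO


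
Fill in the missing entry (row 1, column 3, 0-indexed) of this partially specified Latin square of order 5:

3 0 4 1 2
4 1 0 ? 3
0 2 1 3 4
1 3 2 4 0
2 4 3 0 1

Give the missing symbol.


Row 1 contains symbols [0, 1, 3, 4] — missing [2].
Column 3 contains symbols [0, 1, 3, 4] — missing [2].
The missing symbol must appear in both missing sets; intersection = [2].
Therefore the hidden value is 2.

Missing value = 2.


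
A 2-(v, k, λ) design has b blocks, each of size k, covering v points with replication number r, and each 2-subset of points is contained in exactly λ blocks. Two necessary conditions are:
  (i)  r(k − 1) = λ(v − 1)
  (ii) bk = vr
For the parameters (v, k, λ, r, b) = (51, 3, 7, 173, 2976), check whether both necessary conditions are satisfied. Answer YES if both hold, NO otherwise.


Condition (i): r(k − 1) = 173·2 = 346; λ(v − 1) = 7·50 = 350. Match? NO.
Condition (ii): bk = 2976·3 = 8928; vr = 51·173 = 8823. Match? NO.
Both conditions hold? NO.

NO


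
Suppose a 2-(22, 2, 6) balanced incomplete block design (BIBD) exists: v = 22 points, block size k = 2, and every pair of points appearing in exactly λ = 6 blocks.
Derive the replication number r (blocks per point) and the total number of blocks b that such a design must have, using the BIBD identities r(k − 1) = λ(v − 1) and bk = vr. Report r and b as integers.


Any 2-(v, k, λ) BIBD satisfies two necessary conditions:
  (i)  Each point sits in r blocks, and counting incidences through any fixed point gives r(k − 1) = λ(v − 1), so r = λ(v − 1)/(k − 1).
  (ii) Total incidences bk = vr, so b = vr/k.
Step 1: r = λ(v − 1)/(k − 1) = 6·(22 − 1)/(2 − 1) = 6·21/1 = 126/1 = 126.
Step 2: b = vr/k = 22·126/2 = 2772/2 = 1386.
Check integrality: r = 126 ∈ Z ✓, b = 1386 ∈ Z ✓.
(These identities are necessary conditions: they determine r and b for any design with these parameters, but do not by themselves prove that one exists.)

r = 126, b = 1386.


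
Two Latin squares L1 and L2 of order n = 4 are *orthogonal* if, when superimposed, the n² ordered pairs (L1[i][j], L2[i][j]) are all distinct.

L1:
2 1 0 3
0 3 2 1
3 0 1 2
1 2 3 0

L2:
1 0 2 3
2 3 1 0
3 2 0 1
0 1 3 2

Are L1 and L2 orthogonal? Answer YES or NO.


Form the n² = 16 superimposed pairs (L1[i][j], L2[i][j]), row by row (rows and columns indexed from 0):
row 0: (2,1) (1,0) (0,2) (3,3)
row 1: (0,2) (3,3) (2,1) (1,0)
row 2: (3,3) (0,2) (1,0) (2,1)
row 3: (1,0) (2,1) (3,3) (0,2)
Orthogonality requires all 16 pairs distinct.
But the pair (0,2) repeats: cell (0,2) has L1 = 0, L2 = 2, and cell (1,0) has L1 = 0, L2 = 2.
A repeated pair means some other pair never occurs (only 4 distinct pairs out of 16), so the squares are not orthogonal.
Conclusion: NO.

NO


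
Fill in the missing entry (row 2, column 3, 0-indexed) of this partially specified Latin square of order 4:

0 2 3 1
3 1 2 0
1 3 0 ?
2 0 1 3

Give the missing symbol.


Row 2 contains symbols [0, 1, 3] — missing [2].
Column 3 contains symbols [0, 1, 3] — missing [2].
The missing symbol must appear in both missing sets; intersection = [2].
Therefore the hidden value is 2.

Missing value = 2.


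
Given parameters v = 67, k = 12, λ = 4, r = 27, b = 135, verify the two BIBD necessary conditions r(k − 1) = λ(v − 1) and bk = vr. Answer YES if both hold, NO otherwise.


Condition (i): r(k − 1) = 27·11 = 297; λ(v − 1) = 4·66 = 264. Match? NO.
Condition (ii): bk = 135·12 = 1620; vr = 67·27 = 1809. Match? NO.
Both conditions hold? NO.

NO


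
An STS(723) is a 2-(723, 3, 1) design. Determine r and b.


An STS(v) is a 2-(v, 3, 1) BIBD: block size k = 3, λ = 1.
Replication: r(k − 1) = λ(v − 1) ⇒ r·2 = 723 − 1 = 722 ⇒ r = 361.
Block count: bk = vr ⇒ b·3 = 723·361 = 261003 ⇒ b = 87001.
(Check via b = v(v − 1)/6 = 723·722/6 = 522006/6 = 87001.)

r = 361, b = 87001.


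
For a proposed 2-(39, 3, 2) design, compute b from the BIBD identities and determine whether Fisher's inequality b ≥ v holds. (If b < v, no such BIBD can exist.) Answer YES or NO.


r = λ(v − 1)/(k − 1) = 2·38/2 = 38.
b = vr/k = 39·38/3 = 494.
Fisher's inequality: b ≥ v ⇔ 494 ≥ 39? YES.

YES


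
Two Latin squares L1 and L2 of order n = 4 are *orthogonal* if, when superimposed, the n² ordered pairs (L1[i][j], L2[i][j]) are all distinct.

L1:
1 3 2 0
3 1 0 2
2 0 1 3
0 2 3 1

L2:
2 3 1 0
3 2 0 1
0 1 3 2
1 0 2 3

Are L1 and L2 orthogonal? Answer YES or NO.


Form the n² = 16 superimposed pairs (L1[i][j], L2[i][j]), row by row (rows and columns indexed from 0):
row 0: (1,2) (3,3) (2,1) (0,0)
row 1: (3,3) (1,2) (0,0) (2,1)
row 2: (2,0) (0,1) (1,3) (3,2)
row 3: (0,1) (2,0) (3,2) (1,3)
Orthogonality requires all 16 pairs distinct.
But the pair (3,3) repeats: cell (0,1) has L1 = 3, L2 = 3, and cell (1,0) has L1 = 3, L2 = 3.
A repeated pair means some other pair never occurs (only 8 distinct pairs out of 16), so the squares are not orthogonal.
Conclusion: NO.

NO


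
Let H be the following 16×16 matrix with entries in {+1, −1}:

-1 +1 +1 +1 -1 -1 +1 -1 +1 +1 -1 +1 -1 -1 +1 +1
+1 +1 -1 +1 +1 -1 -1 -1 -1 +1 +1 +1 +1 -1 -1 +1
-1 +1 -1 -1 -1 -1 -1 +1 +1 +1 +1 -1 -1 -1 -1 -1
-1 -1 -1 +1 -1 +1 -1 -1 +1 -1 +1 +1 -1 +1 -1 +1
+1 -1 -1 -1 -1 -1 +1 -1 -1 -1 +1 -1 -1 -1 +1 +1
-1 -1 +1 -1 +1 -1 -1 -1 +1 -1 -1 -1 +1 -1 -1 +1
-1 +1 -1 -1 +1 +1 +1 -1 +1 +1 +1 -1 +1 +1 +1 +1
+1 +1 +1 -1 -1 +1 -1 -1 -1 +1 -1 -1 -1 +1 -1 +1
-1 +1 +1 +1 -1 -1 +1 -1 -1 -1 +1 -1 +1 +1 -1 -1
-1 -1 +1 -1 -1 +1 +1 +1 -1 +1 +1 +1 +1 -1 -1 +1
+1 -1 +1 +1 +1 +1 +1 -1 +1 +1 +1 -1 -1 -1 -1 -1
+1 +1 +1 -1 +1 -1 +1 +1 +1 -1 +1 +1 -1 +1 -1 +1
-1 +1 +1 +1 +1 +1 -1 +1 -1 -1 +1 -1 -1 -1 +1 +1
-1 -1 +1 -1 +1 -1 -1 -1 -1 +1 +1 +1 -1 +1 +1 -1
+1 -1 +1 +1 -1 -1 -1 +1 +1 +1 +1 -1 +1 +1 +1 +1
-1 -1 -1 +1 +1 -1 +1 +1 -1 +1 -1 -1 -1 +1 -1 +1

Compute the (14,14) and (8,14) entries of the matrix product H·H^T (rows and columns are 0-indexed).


Row 8 of H: [-1, 1, 1, 1, -1, -1, 1, -1, -1, -1, 1, -1, 1, 1, -1, -1].
Row 14 of H: [1, -1, 1, 1, -1, -1, -1, 1, 1, 1, 1, -1, 1, 1, 1, 1].
(H·H^T)[14][14] = Σ_j H[14][j]·H[14][j] = (1)² + (-1)² + (1)² + (1)² + (-1)² + (-1)² + (-1)² + (1)² + (1)² + (1)² + (1)² + (-1)² + (1)² + (1)² + (1)² + (1)² = 1 + 1 + 1 + 1 + 1 + 1 + 1 + 1 + 1 + 1 + 1 + 1 + 1 + 1 + 1 + 1 = 16.
(H·H^T)[8][14] = Σ_j H[8][j]·H[14][j] = (-1)·(1) + (1)·(-1) + (1)·(1) + (1)·(1) + (-1)·(-1) + (-1)·(-1) + (1)·(-1) + (-1)·(1) + (-1)·(1) + (-1)·(1) + (1)·(1) + (-1)·(-1) + (1)·(1) + (1)·(1) + (-1)·(1) + (-1)·(1) = -1 + -1 + 1 + 1 + 1 + 1 + -1 + -1 + -1 + -1 + 1 + 1 + 1 + 1 + -1 + -1 = 0.
So rows 8 and 14 are orthogonal; the diagonal entry equals n = 16.

(14,14) entry = 16; (8,14) entry = 0.


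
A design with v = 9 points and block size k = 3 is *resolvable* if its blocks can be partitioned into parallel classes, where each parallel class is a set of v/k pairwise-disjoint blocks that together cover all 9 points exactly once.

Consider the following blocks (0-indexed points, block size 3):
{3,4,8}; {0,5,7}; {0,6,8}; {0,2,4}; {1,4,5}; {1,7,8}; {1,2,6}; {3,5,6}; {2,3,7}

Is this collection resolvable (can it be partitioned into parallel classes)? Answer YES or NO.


v = 9, block size k = 3, number of blocks = 9.
For resolvability, blocks must partition into parallel classes of size v/k = 3.
Total blocks must therefore be a multiple of 3: 9 = 3·3 + 0 ⇒ divisible ✓.
Greedy packing gives 3 candidate class(es). Each should be a full parallel class (size 3, covers all 9 points).
  Class 1 (3 blocks): {3,4,8}; {0,5,7}; {1,2,6}. Points covered: [0, 1, 2, 3, 4, 5, 6, 7, 8].
  Class 2 (3 blocks): {0,6,8}; {1,4,5}; {2,3,7}. Points covered: [0, 1, 2, 3, 4, 5, 6, 7, 8].
  Class 3 (3 blocks): {0,2,4}; {1,7,8}; {3,5,6}. Points covered: [0, 1, 2, 3, 4, 5, 6, 7, 8].
All classes full (size 3)? YES. All classes cover every point? YES.
Resolvable? YES.

YES


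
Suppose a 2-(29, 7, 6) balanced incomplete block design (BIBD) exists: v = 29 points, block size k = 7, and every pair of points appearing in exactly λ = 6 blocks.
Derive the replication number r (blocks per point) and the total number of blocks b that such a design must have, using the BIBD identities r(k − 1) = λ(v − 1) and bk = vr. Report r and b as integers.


Any 2-(v, k, λ) BIBD satisfies two necessary conditions:
  (i)  Each point sits in r blocks, and counting incidences through any fixed point gives r(k − 1) = λ(v − 1), so r = λ(v − 1)/(k − 1).
  (ii) Total incidences bk = vr, so b = vr/k.
Step 1: r = λ(v − 1)/(k − 1) = 6·(29 − 1)/(7 − 1) = 6·28/6 = 168/6 = 28.
Step 2: b = vr/k = 29·28/7 = 812/7 = 116.
Check integrality: r = 28 ∈ Z ✓, b = 116 ∈ Z ✓.
(These identities are necessary conditions: they determine r and b for any design with these parameters, but do not by themselves prove that one exists.)

r = 28, b = 116.


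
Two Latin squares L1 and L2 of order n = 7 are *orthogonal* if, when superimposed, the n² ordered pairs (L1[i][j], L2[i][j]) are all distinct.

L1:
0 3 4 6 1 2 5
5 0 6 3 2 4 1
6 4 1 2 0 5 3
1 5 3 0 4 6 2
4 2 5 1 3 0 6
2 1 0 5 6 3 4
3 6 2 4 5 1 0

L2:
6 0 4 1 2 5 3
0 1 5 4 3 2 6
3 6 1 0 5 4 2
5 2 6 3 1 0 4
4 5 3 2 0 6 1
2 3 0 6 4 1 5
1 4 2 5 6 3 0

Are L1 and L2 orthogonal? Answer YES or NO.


Form the n² = 49 superimposed pairs (L1[i][j], L2[i][j]), row by row (rows and columns indexed from 0):
row 0: (0,6) (3,0) (4,4) (6,1) (1,2) (2,5) (5,3)
row 1: (5,0) (0,1) (6,5) (3,4) (2,3) (4,2) (1,6)
row 2: (6,3) (4,6) (1,1) (2,0) (0,5) (5,4) (3,2)
row 3: (1,5) (5,2) (3,6) (0,3) (4,1) (6,0) (2,4)
row 4: (4,4) (2,5) (5,3) (1,2) (3,0) (0,6) (6,1)
row 5: (2,2) (1,3) (0,0) (5,6) (6,4) (3,1) (4,5)
row 6: (3,1) (6,4) (2,2) (4,5) (5,6) (1,3) (0,0)
Orthogonality requires all 49 pairs distinct.
But the pair (4,4) repeats: cell (0,2) has L1 = 4, L2 = 4, and cell (4,0) has L1 = 4, L2 = 4.
A repeated pair means some other pair never occurs (only 35 distinct pairs out of 49), so the squares are not orthogonal.
Conclusion: NO.

NO
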